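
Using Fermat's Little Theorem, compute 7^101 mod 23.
By Fermat: 7^{22} ≡ 1 (mod 23). 101 = 4×22 + 13. So 7^{101} ≡ 7^{13} ≡ 20 (mod 23)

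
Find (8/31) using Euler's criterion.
(8/31) = 8^{15} mod 31 = 1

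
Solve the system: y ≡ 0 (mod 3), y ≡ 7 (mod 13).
M = 3 × 13 = 39. M₁ = 13, y₁ ≡ 1 (mod 3). M₂ = 3, y₂ ≡ 9 (mod 13). y = 0×13×1 + 7×3×9 ≡ 33 (mod 39)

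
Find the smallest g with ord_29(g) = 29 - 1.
p - 1 = 28 has prime divisors 2, 7. h is a primitive root mod 29 iff h^(28/q) ≢ 1 (mod 29) for each such q.
h = 2: 2^14 ≡ 28, 2^4 ≡ 16 (mod 29); none is 1, so 2 has order 28 and is a primitive root.
The smallest primitive root mod 29 is g = 2.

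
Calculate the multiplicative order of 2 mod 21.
Powers of 2 mod 21: 2^1≡2, 2^2≡4, 2^3≡8, 2^4≡16, 2^5≡11, 2^6≡1. Order = 6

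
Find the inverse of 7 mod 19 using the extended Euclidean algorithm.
Extended GCD: 7(-8) + 19(3) = 1. So 7^(-1) ≡ 11 ≡ 11 (mod 19). Verify: 7 × 11 = 77 ≡ 1 (mod 19)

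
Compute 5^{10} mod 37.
30

Using successive squaring:
Binary expansion of 10: 1010
Powers of 5 mod 37 (each is the square of the previous):
  5^1 ≡ 5 (mod 37)
  5^2 ≡ 5² = 25 ≡ 25 (mod 37)
  5^4 ≡ 25² = 625 ≡ 33 (mod 37)
  5^8 ≡ 33² = 1089 ≡ 16 (mod 37)
10 = 8 + 2, so 5^10 = 5^8 × 5^2 ≡ 16 × 25 (mod 37)
Multiplying step by step:
  16 × 25 = 400 ≡ 30 (mod 37)
Result: 5^10 ≡ 30 (mod 37)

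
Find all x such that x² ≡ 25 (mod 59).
The square roots of 25 mod 59 are 5 and 54. Verify: 5² = 25 ≡ 25 (mod 59)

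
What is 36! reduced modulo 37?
By Wilson's theorem, (36)! ≡ -1 ≡ 36 (mod 37)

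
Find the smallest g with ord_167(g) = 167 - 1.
p - 1 = 166 has prime divisors 2, 83. h is a primitive root mod 167 iff h^(166/q) ≢ 1 (mod 167) for each such q.
h = 2: 2^83 ≡ 1, 2^2 ≡ 4 (mod 167); 2^83 ≡ 1, so not a primitive root.
h = 3: 3^83 ≡ 1, 3^2 ≡ 9 (mod 167); 3^83 ≡ 1, so not a primitive root.
h = 4: 4^83 ≡ 1, 4^2 ≡ 16 (mod 167); 4^83 ≡ 1, so not a primitive root.
h = 5: 5^83 ≡ 166, 5^2 ≡ 25 (mod 167); none is 1, so 5 has order 166 and is a primitive root.
The smallest primitive root mod 167 is g = 5.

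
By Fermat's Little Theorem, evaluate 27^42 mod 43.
By Fermat's Little Theorem, 27^{42} ≡ 1 (mod 43) since 43 is prime and gcd(27, 43) = 1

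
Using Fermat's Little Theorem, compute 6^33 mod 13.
By Fermat: 6^{12} ≡ 1 (mod 13). 33 = 2×12 + 9. So 6^{33} ≡ 6^{9} ≡ 5 (mod 13)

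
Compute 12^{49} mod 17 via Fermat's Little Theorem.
12

By Fermat's Little Theorem, a^(p-1) ≡ 1 (mod p) for prime p and gcd(a, p) = 1
Here p = 17, so 12^16 ≡ 1 (mod 17)
We can reduce the exponent: 49 mod 16 = 1
So 12^49 ≡ 12^1 (mod 17)
Computing: 12^1 mod 17 = 12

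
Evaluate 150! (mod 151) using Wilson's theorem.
By Wilson's theorem, (150)! ≡ -1 ≡ 150 (mod 151)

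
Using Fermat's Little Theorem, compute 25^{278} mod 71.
5

By Fermat's Little Theorem, a^(p-1) ≡ 1 (mod p) for prime p and gcd(a, p) = 1
Here p = 71, so 25^70 ≡ 1 (mod 71)
We can reduce the exponent: 278 mod 70 = 68
So 25^278 ≡ 25^68 (mod 71)
Computing: 25^68 mod 71 = 5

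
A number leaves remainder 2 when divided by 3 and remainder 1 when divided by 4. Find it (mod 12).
M = 3 × 4 = 12. M₁ = 4, y₁ ≡ 1 (mod 3). M₂ = 3, y₂ ≡ 3 (mod 4). t = 2×4×1 + 1×3×3 ≡ 5 (mod 12)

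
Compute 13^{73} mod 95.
13

Using successive squaring:
Binary expansion of 73: 1001001
Powers of 13 mod 95 (each is the square of the previous):
  13^1 ≡ 13 (mod 95)
  13^2 ≡ 13² = 169 ≡ 74 (mod 95)
  13^4 ≡ 74² = 5476 ≡ 61 (mod 95)
  13^8 ≡ 61² = 3721 ≡ 16 (mod 95)
  13^16 ≡ 16² = 256 ≡ 66 (mod 95)
  13^32 ≡ 66² = 4356 ≡ 81 (mod 95)
  13^64 ≡ 81² = 6561 ≡ 6 (mod 95)
73 = 64 + 8 + 1, so 13^73 = 13^64 × 13^8 × 13^1 ≡ 6 × 16 × 13 (mod 95)
Multiplying step by step:
  6 × 16 = 96 ≡ 1 (mod 95)
  1 × 13 = 13 ≡ 13 (mod 95)
Result: 13^73 ≡ 13 (mod 95)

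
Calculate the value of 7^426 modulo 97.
Using Fermat: 7^{96} ≡ 1 (mod 97). 426 ≡ 42 (mod 96). So 7^{426} ≡ 7^{42} ≡ 89 (mod 97)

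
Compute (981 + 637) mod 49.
1

(981 + 637) = 1618
1618 mod 49 = 1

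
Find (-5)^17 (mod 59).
Using repeated squaring. (-5) ≡ 54 (mod 59). 17 = 16 + 1 (binary 10001). Repeated squaring mod 59: 54^1 ≡ 54; 54^2 ≡ 54² = 2916 ≡ 25; 54^4 ≡ 25² = 625 ≡ 35; 54^8 ≡ 35² = 1225 ≡ 45; 54^16 ≡ 45² = 2025 ≡ 19. Multiply: (-5)^17 ≡ 54^16 × 54^1 ≡ 19 × 54 (mod 59): 19 × 54 = 1026 ≡ 23. So (-5)^17 ≡ 23 (mod 59).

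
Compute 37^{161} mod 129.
7

Using successive squaring:
Binary expansion of 161: 10100001
Powers of 37 mod 129 (each is the square of the previous):
  37^1 ≡ 37 (mod 129)
  37^2 ≡ 37² = 1369 ≡ 79 (mod 129)
  37^4 ≡ 79² = 6241 ≡ 49 (mod 129)
  37^8 ≡ 49² = 2401 ≡ 79 (mod 129)
  37^16 ≡ 79² = 6241 ≡ 49 (mod 129)
  37^32 ≡ 49² = 2401 ≡ 79 (mod 129)
  37^64 ≡ 79² = 6241 ≡ 49 (mod 129)
  37^128 ≡ 49² = 2401 ≡ 79 (mod 129)
161 = 128 + 32 + 1, so 37^161 = 37^128 × 37^32 × 37^1 ≡ 79 × 79 × 37 (mod 129)
Multiplying step by step:
  79 × 79 = 6241 ≡ 49 (mod 129)
  49 × 37 = 1813 ≡ 7 (mod 129)
Result: 37^161 ≡ 7 (mod 129)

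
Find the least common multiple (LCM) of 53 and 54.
2862

First find GCD(53, 54) using the Euclidean algorithm:
53 = 0 × 54 + 53
54 = 1 × 53 + 1
53 = 53 × 1 + 0
GCD(53, 54) = 1

LCM formula: LCM(a, b) = (a × b) / GCD(a, b)
LCM(53, 54) = (53 × 54) / 1
LCM(53, 54) = 2862 / 1
LCM(53, 54) = 2862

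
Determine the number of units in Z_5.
4

Prime factorization: 5 = 5
Using the formula φ(n) = n × Π(1 - 1/p) for each prime factor p:
φ(5) = 5 × (1 - 1/5)
φ(5) = 4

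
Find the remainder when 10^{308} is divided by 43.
By Fermat: 10^{42} ≡ 1 (mod 43). 308 = 7×42 + 14. So 10^{308} ≡ 10^{14} ≡ 36 (mod 43)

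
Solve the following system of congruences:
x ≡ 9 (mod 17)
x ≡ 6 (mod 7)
111

Using the Chinese Remainder Theorem:
M = product of moduli = 119
For equation 1: M_1 = 7, 7 ≡ 7 (mod 17), inverse of 7 mod 17 is 5 (check: 7 × 5 = 35 ≡ 1 (mod 17))
For equation 2: M_2 = 17, 17 ≡ 3 (mod 7), inverse of 17 mod 7 is 5 (check: 3 × 5 = 15 ≡ 1 (mod 7))
Combine: x ≡ Σ r_i×M_i×(M_i⁻¹ mod m_i) = 9×7×5 + 6×17×5 = 315 + 510 = 825
825 mod 119 = 111
x ≡ 111 (mod 119)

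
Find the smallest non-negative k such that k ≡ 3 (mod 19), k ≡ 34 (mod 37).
478

Using the Chinese Remainder Theorem:
M = product of moduli = 703
For equation 1: M_1 = 37, 37 ≡ 18 (mod 19), inverse of 37 mod 19 is 18 (check: 18 × 18 = 324 ≡ 1 (mod 19))
For equation 2: M_2 = 19, 19 ≡ 19 (mod 37), inverse of 19 mod 37 is 2 (check: 19 × 2 = 38 ≡ 1 (mod 37))
Combine: k ≡ Σ r_i×M_i×(M_i⁻¹ mod m_i) = 3×37×18 + 34×19×2 = 1998 + 1292 = 3290
3290 mod 703 = 478
k ≡ 478 (mod 703)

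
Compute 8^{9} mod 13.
8

Using successive squaring:
Binary expansion of 9: 1001
Powers of 8 mod 13 (each is the square of the previous):
  8^1 ≡ 8 (mod 13)
  8^2 ≡ 8² = 64 ≡ 12 (mod 13)
  8^4 ≡ 12² = 144 ≡ 1 (mod 13)
  8^8 ≡ 1² = 1 ≡ 1 (mod 13)
9 = 8 + 1, so 8^9 = 8^8 × 8^1 ≡ 1 × 8 (mod 13)
Multiplying step by step:
  1 × 8 = 8 ≡ 8 (mod 13)
Result: 8^9 ≡ 8 (mod 13)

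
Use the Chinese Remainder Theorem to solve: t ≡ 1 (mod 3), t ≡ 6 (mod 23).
M = 3 × 23 = 69. M₁ = 23, y₁ ≡ 2 (mod 3). M₂ = 3, y₂ ≡ 8 (mod 23). t = 1×23×2 + 6×3×8 ≡ 52 (mod 69)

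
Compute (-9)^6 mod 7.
(-9) ≡ 5 (mod 7). 6 = 4 + 2 (binary 110). Repeated squaring mod 7: 5^1 ≡ 5; 5^2 ≡ 5² = 25 ≡ 4; 5^4 ≡ 4² = 16 ≡ 2. Multiply: (-9)^6 ≡ 5^4 × 5^2 ≡ 2 × 4 (mod 7): 2 × 4 = 8 ≡ 1. So (-9)^6 ≡ 1 (mod 7).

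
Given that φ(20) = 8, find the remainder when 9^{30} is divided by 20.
By Euler: 9^{8} ≡ 1 (mod 20) since gcd(9, 20) = 1. 30 = 3×8 + 6. So 9^{30} ≡ 9^{6} ≡ 1 (mod 20)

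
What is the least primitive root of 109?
6

A primitive root g modulo p has order p-1 = 108
Prime divisors of 108: [2, 3]
g is a primitive root iff g^(108/q) ≢ 1 (mod 109) for each prime divisor q
Testing small values:
  g = 2: 2^54 ≡ 108, 2^36 ≡ 1 (mod 109) → 2^36 ≡ 1, not primitive root
  g = 3: 3^54 ≡ 1, 3^36 ≡ 63 (mod 109) → 3^54 ≡ 1, not primitive root
  g = 4: 4^54 ≡ 1, 4^36 ≡ 1 (mod 109) → 4^54 ≡ 1, not primitive root
  g = 5: 5^54 ≡ 1, 5^36 ≡ 63 (mod 109) → 5^54 ≡ 1, not primitive root
  g = 6: 6^54 ≡ 108, 6^36 ≡ 63 (mod 109) → none is 1, primitive root!
The smallest primitive root is 6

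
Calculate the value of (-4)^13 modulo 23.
Using repeated squaring. (-4) ≡ 19 (mod 23). 13 = 8 + 4 + 1 (binary 1101). Repeated squaring mod 23: 19^1 ≡ 19; 19^2 ≡ 19² = 361 ≡ 16; 19^4 ≡ 16² = 256 ≡ 3; 19^8 ≡ 3² = 9 ≡ 9. Multiply: (-4)^13 ≡ 19^8 × 19^4 × 19^1 ≡ 9 × 3 × 19 (mod 23): 9 × 3 = 27 ≡ 4; 4 × 19 = 76 ≡ 7. So (-4)^13 ≡ 7 (mod 23).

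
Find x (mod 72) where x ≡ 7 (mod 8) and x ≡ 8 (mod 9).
M = 8 × 9 = 72. M₁ = 9, y₁ ≡ 1 (mod 8). M₂ = 8, y₂ ≡ 8 (mod 9). x = 7×9×1 + 8×8×8 ≡ 71 (mod 72)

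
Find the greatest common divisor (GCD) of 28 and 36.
4

Using the Euclidean algorithm:
28 = 0 × 36 + 28
36 = 1 × 28 + 8
28 = 3 × 8 + 4
8 = 2 × 4 + 0

GCD(28, 36) = 4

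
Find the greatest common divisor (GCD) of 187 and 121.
11

Using the Euclidean algorithm:
187 = 1 × 121 + 66
121 = 1 × 66 + 55
66 = 1 × 55 + 11
55 = 5 × 11 + 0

GCD(187, 121) = 11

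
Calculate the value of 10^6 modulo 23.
6 = 4 + 2 (binary 110). Repeated squaring mod 23: 10^1 ≡ 10; 10^2 ≡ 10² = 100 ≡ 8; 10^4 ≡ 8² = 64 ≡ 18. Multiply: 10^6 = 10^4 × 10^2 ≡ 18 × 8 (mod 23): 18 × 8 = 144 ≡ 6. So 10^6 ≡ 6 (mod 23).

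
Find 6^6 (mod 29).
6 = 4 + 2 (binary 110). Repeated squaring mod 29: 6^1 ≡ 6; 6^2 ≡ 6² = 36 ≡ 7; 6^4 ≡ 7² = 49 ≡ 20. Multiply: 6^6 = 6^4 × 6^2 ≡ 20 × 7 (mod 29): 20 × 7 = 140 ≡ 24. So 6^6 ≡ 24 (mod 29).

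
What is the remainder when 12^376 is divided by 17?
Using Fermat: 12^{16} ≡ 1 (mod 17). 376 ≡ 8 (mod 16). So 12^{376} ≡ 12^{8} ≡ 16 (mod 17)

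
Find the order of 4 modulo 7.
Powers of 4 mod 7: 4^1≡4, 4^2≡2, 4^3≡1. Order = 3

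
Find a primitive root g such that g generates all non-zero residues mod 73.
p - 1 = 72 has prime divisors 2, 3. h is a primitive root mod 73 iff h^(72/q) ≢ 1 (mod 73) for each such q.
h = 2: 2^36 ≡ 1, 2^24 ≡ 64 (mod 73); 2^36 ≡ 1, so not a primitive root.
h = 3: 3^36 ≡ 1, 3^24 ≡ 1 (mod 73); 3^36 ≡ 1, so not a primitive root.
h = 4: 4^36 ≡ 1, 4^24 ≡ 8 (mod 73); 4^36 ≡ 1, so not a primitive root.
h = 5: 5^36 ≡ 72, 5^24 ≡ 8 (mod 73); none is 1, so 5 has order 72 and is a primitive root.
The smallest primitive root mod 73 is g = 5.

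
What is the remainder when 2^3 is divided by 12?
3 = 2 + 1 (binary 11). Repeated squaring mod 12: 2^1 ≡ 2; 2^2 ≡ 2² = 4 ≡ 4. Multiply: 2^3 = 2^2 × 2^1 ≡ 4 × 2 (mod 12): 4 × 2 = 8 ≡ 8. So 2^3 ≡ 8 (mod 12).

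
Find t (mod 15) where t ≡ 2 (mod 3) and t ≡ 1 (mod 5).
M = 3 × 5 = 15. M₁ = 5, y₁ ≡ 2 (mod 3). M₂ = 3, y₂ ≡ 2 (mod 5). t = 2×5×2 + 1×3×2 ≡ 11 (mod 15)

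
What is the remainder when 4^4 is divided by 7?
4 = 4 (binary 100). Repeated squaring mod 7: 4^1 ≡ 4; 4^2 ≡ 4² = 16 ≡ 2; 4^4 ≡ 2² = 4 ≡ 4. So 4^4 ≡ 4 (mod 7).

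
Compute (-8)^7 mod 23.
(-8) ≡ 15 (mod 23). 7 = 4 + 2 + 1 (binary 111). Repeated squaring mod 23: 15^1 ≡ 15; 15^2 ≡ 15² = 225 ≡ 18; 15^4 ≡ 18² = 324 ≡ 2. Multiply: (-8)^7 ≡ 15^4 × 15^2 × 15^1 ≡ 2 × 18 × 15 (mod 23): 2 × 18 = 36 ≡ 13; 13 × 15 = 195 ≡ 11. So (-8)^7 ≡ 11 (mod 23).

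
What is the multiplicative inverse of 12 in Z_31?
13

Using Extended Euclidean Algorithm:
gcd(12, 31) = 1
Bezout coefficients: 12 × 13 + 31 × -5 = 1
So 12 × 13 ≡ 1 (mod 31)
The inverse is 13 mod 31 = 13
Verification: 12 × 13 = 156 = 5 × 31 + 1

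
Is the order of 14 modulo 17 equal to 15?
No, the actual order is 16, not 15.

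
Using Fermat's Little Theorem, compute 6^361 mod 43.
By Fermat: 6^{42} ≡ 1 (mod 43). 361 ≡ 25 (mod 42). So 6^{361} ≡ 6^{25} ≡ 6 (mod 43)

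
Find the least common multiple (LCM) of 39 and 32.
1248

First find GCD(39, 32) using the Euclidean algorithm:
39 = 1 × 32 + 7
32 = 4 × 7 + 4
7 = 1 × 4 + 3
4 = 1 × 3 + 1
3 = 3 × 1 + 0
GCD(39, 32) = 1

LCM formula: LCM(a, b) = (a × b) / GCD(a, b)
LCM(39, 32) = (39 × 32) / 1
LCM(39, 32) = 1248 / 1
LCM(39, 32) = 1248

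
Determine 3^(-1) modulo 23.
3^(-1) ≡ 8 (mod 23). Verification: 3 × 8 = 24 ≡ 1 (mod 23)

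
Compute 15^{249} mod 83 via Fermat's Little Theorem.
55

By Fermat's Little Theorem, a^(p-1) ≡ 1 (mod p) for prime p and gcd(a, p) = 1
Here p = 83, so 15^82 ≡ 1 (mod 83)
We can reduce the exponent: 249 mod 82 = 3
So 15^249 ≡ 15^3 (mod 83)
Computing: 15^3 mod 83 = 55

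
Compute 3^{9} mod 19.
18

Using successive squaring:
Binary expansion of 9: 1001
Powers of 3 mod 19 (each is the square of the previous):
  3^1 ≡ 3 (mod 19)
  3^2 ≡ 3² = 9 ≡ 9 (mod 19)
  3^4 ≡ 9² = 81 ≡ 5 (mod 19)
  3^8 ≡ 5² = 25 ≡ 6 (mod 19)
9 = 8 + 1, so 3^9 = 3^8 × 3^1 ≡ 6 × 3 (mod 19)
Multiplying step by step:
  6 × 3 = 18 ≡ 18 (mod 19)
Result: 3^9 ≡ 18 (mod 19)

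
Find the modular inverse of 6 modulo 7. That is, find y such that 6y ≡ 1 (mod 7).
6

Using Extended Euclidean Algorithm:
gcd(6, 7) = 1
Bezout coefficients: 6 × -1 + 7 × 1 = 1
So 6 × -1 ≡ 1 (mod 7)
The inverse is -1 mod 7 = 6
Verification: 6 × 6 = 36 = 5 × 7 + 1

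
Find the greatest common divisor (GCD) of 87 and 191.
1

Using the Euclidean algorithm:
87 = 0 × 191 + 87
191 = 2 × 87 + 17
87 = 5 × 17 + 2
17 = 8 × 2 + 1
2 = 2 × 1 + 0

GCD(87, 191) = 1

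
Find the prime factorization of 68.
2^2 × 17

Divide by primes starting from smallest:
68 ÷ 2 = 34
34 ÷ 2 = 17
17 ÷ 17 = 1

68 = 2^2 × 17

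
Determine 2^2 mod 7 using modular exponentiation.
2 = 2 (binary 10). Repeated squaring mod 7: 2^1 ≡ 2; 2^2 ≡ 2² = 4 ≡ 4. So 2^2 ≡ 4 (mod 7).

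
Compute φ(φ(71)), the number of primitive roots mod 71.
Number of primitive roots mod 71 = φ(70) = 24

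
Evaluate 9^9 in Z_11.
9 = 8 + 1 (binary 1001). Repeated squaring mod 11: 9^1 ≡ 9; 9^2 ≡ 9² = 81 ≡ 4; 9^4 ≡ 4² = 16 ≡ 5; 9^8 ≡ 5² = 25 ≡ 3. Multiply: 9^9 = 9^8 × 9^1 ≡ 3 × 9 (mod 11): 3 × 9 = 27 ≡ 5. So 9^9 ≡ 5 (mod 11).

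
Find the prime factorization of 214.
2 × 107

Divide by primes starting from smallest:
214 ÷ 2 = 107
107 ÷ 107 = 1

214 = 2 × 107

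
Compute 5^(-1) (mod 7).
3

Using Extended Euclidean Algorithm:
gcd(5, 7) = 1
Bezout coefficients: 5 × 3 + 7 × -2 = 1
So 5 × 3 ≡ 1 (mod 7)
The inverse is 3 mod 7 = 3
Verification: 5 × 3 = 15 = 2 × 7 + 1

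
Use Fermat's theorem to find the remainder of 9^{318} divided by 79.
8

By Fermat's Little Theorem, a^(p-1) ≡ 1 (mod p) for prime p and gcd(a, p) = 1
Here p = 79, so 9^78 ≡ 1 (mod 79)
We can reduce the exponent: 318 mod 78 = 6
So 9^318 ≡ 9^6 (mod 79)
Computing: 9^6 mod 79 = 8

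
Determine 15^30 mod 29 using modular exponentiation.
Using Fermat: 15^{28} ≡ 1 (mod 29). 30 ≡ 2 (mod 28). So 15^{30} ≡ 15^{2} ≡ 22 (mod 29)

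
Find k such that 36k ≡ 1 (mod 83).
36^(-1) ≡ 30 (mod 83). Verification: 36 × 30 = 1080 ≡ 1 (mod 83)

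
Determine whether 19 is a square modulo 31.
By Euler's criterion: 19^{15} ≡ 1 (mod 31). Since this equals 1, 19 is a QR.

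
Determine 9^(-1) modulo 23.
9^(-1) ≡ 18 (mod 23). Verification: 9 × 18 = 162 ≡ 1 (mod 23)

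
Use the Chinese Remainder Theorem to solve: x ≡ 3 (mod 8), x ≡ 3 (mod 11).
M = 8 × 11 = 88. M₁ = 11, y₁ ≡ 3 (mod 8). M₂ = 8, y₂ ≡ 7 (mod 11). x = 3×11×3 + 3×8×7 ≡ 3 (mod 88)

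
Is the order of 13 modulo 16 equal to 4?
Yes, ord_16(13) = 4.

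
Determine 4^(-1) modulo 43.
4^(-1) ≡ 11 (mod 43). Verification: 4 × 11 = 44 ≡ 1 (mod 43)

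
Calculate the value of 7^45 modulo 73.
Using repeated squaring. 45 = 32 + 8 + 4 + 1 (binary 101101). Repeated squaring mod 73: 7^1 ≡ 7; 7^2 ≡ 7² = 49 ≡ 49; 7^4 ≡ 49² = 2401 ≡ 65; 7^8 ≡ 65² = 4225 ≡ 64; 7^16 ≡ 64² = 4096 ≡ 8; 7^32 ≡ 8² = 64 ≡ 64. Multiply: 7^45 = 7^32 × 7^8 × 7^4 × 7^1 ≡ 64 × 64 × 65 × 7 (mod 73): 64 × 64 = 4096 ≡ 8; 8 × 65 = 520 ≡ 9; 9 × 7 = 63 ≡ 63. So 7^45 ≡ 63 (mod 73).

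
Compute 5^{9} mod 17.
12

Using successive squaring:
Binary expansion of 9: 1001
Powers of 5 mod 17 (each is the square of the previous):
  5^1 ≡ 5 (mod 17)
  5^2 ≡ 5² = 25 ≡ 8 (mod 17)
  5^4 ≡ 8² = 64 ≡ 13 (mod 17)
  5^8 ≡ 13² = 169 ≡ 16 (mod 17)
9 = 8 + 1, so 5^9 = 5^8 × 5^1 ≡ 16 × 5 (mod 17)
Multiplying step by step:
  16 × 5 = 80 ≡ 12 (mod 17)
Result: 5^9 ≡ 12 (mod 17)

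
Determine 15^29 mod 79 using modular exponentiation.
Using repeated squaring. 29 = 16 + 8 + 4 + 1 (binary 11101). Repeated squaring mod 79: 15^1 ≡ 15; 15^2 ≡ 15² = 225 ≡ 67; 15^4 ≡ 67² = 4489 ≡ 65; 15^8 ≡ 65² = 4225 ≡ 38; 15^16 ≡ 38² = 1444 ≡ 22. Multiply: 15^29 = 15^16 × 15^8 × 15^4 × 15^1 ≡ 22 × 38 × 65 × 15 (mod 79): 22 × 38 = 836 ≡ 46; 46 × 65 = 2990 ≡ 67; 67 × 15 = 1005 ≡ 57. So 15^29 ≡ 57 (mod 79).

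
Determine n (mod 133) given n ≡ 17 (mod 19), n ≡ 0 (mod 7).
112

Using the Chinese Remainder Theorem:
M = product of moduli = 133
For equation 1: M_1 = 7, 7 ≡ 7 (mod 19), inverse of 7 mod 19 is 11 (check: 7 × 11 = 77 ≡ 1 (mod 19))
For equation 2: M_2 = 19, 19 ≡ 5 (mod 7), inverse of 19 mod 7 is 3 (check: 5 × 3 = 15 ≡ 1 (mod 7))
Combine: n ≡ Σ r_i×M_i×(M_i⁻¹ mod m_i) = 17×7×11 + 0×19×3 = 1309 + 0 = 1309
1309 mod 133 = 112
n ≡ 112 (mod 133)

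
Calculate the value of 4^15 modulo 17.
Using repeated squaring. 15 = 8 + 4 + 2 + 1 (binary 1111). Repeated squaring mod 17: 4^1 ≡ 4; 4^2 ≡ 4² = 16 ≡ 16; 4^4 ≡ 16² = 256 ≡ 1; 4^8 ≡ 1² = 1 ≡ 1. Multiply: 4^15 = 4^8 × 4^4 × 4^2 × 4^1 ≡ 1 × 1 × 16 × 4 (mod 17): 1 × 1 = 1 ≡ 1; 1 × 16 = 16 ≡ 16; 16 × 4 = 64 ≡ 13. So 4^15 ≡ 13 (mod 17).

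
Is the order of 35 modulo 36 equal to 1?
No, the actual order is 2, not 1.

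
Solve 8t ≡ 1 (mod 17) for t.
15

Using Extended Euclidean Algorithm:
gcd(8, 17) = 1
Bezout coefficients: 8 × -2 + 17 × 1 = 1
So 8 × -2 ≡ 1 (mod 17)
The inverse is -2 mod 17 = 15
Verification: 8 × 15 = 120 = 7 × 17 + 1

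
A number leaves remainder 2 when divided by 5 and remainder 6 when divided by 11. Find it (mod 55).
M = 5 × 11 = 55. M₁ = 11, y₁ ≡ 1 (mod 5). M₂ = 5, y₂ ≡ 9 (mod 11). y = 2×11×1 + 6×5×9 ≡ 17 (mod 55)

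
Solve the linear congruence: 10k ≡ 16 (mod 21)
10

Since gcd(10, 21) = 1 divides 16, a solution exists.
Multiply both sides by the inverse of 10 mod 21:
  10^(-1) mod 21 = 19
  x ≡ 19 × 16 ≡ 304 ≡ 10 (mod 21)
Verification: 10 × 10 = 100 = 4 × 21 + 16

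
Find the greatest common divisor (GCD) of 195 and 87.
3

Using the Euclidean algorithm:
195 = 2 × 87 + 21
87 = 4 × 21 + 3
21 = 7 × 3 + 0

GCD(195, 87) = 3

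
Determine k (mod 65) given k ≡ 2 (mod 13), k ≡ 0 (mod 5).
15

Using the Chinese Remainder Theorem:
M = product of moduli = 65
For equation 1: M_1 = 5, 5 ≡ 5 (mod 13), inverse of 5 mod 13 is 8 (check: 5 × 8 = 40 ≡ 1 (mod 13))
For equation 2: M_2 = 13, 13 ≡ 3 (mod 5), inverse of 13 mod 5 is 2 (check: 3 × 2 = 6 ≡ 1 (mod 5))
Combine: k ≡ Σ r_i×M_i×(M_i⁻¹ mod m_i) = 2×5×8 + 0×13×2 = 80 + 0 = 80
80 mod 65 = 15
k ≡ 15 (mod 65)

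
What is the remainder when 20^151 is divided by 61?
Using Fermat: 20^{60} ≡ 1 (mod 61). 151 ≡ 31 (mod 60). So 20^{151} ≡ 20^{31} ≡ 20 (mod 61)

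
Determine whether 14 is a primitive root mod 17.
p - 1 = 16 has prime divisors 2. Check 14^(16/q) mod 17 for each: 14^(16/2) = 14^8 ≡ 16 (mod 17). None of these is 1, so 14 has order 16 = φ(17), so it is a primitive root mod 17.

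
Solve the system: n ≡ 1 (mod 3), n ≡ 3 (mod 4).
M = 3 × 4 = 12. M₁ = 4, y₁ ≡ 1 (mod 3). M₂ = 3, y₂ ≡ 3 (mod 4). n = 1×4×1 + 3×3×3 ≡ 7 (mod 12)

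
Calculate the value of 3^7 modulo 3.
3 ≡ 0 (mod 3). 7 = 4 + 2 + 1 (binary 111). Repeated squaring mod 3: 0^1 ≡ 0; 0^2 ≡ 0² = 0 ≡ 0; 0^4 ≡ 0² = 0 ≡ 0. Multiply: 3^7 ≡ 0^4 × 0^2 × 0^1 ≡ 0 × 0 × 0 (mod 3): 0 × 0 = 0 ≡ 0; 0 × 0 = 0 ≡ 0. So 3^7 ≡ 0 (mod 3).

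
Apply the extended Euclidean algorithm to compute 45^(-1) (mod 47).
Extended GCD: 45(23) + 47(-22) = 1. So 45^(-1) ≡ 23 ≡ 23 (mod 47). Verify: 45 × 23 = 1035 ≡ 1 (mod 47)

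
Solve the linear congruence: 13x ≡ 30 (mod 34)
18

Since gcd(13, 34) = 1 divides 30, a solution exists.
Multiply both sides by the inverse of 13 mod 34:
  13^(-1) mod 34 = 21
  x ≡ 21 × 30 ≡ 630 ≡ 18 (mod 34)
Verification: 13 × 18 = 234 = 6 × 34 + 30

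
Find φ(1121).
1044

Prime factorization: 1121 = 19 × 59
Using the formula φ(n) = n × Π(1 - 1/p) for each prime factor p:
φ(1121) = 1121 × (1 - 1/19) × (1 - 1/59)
φ(1121) = 1044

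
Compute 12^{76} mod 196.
72

Using successive squaring:
Binary expansion of 76: 1001100
Powers of 12 mod 196 (each is the square of the previous):
  12^1 ≡ 12 (mod 196)
  12^2 ≡ 12² = 144 ≡ 144 (mod 196)
  12^4 ≡ 144² = 20736 ≡ 156 (mod 196)
  12^8 ≡ 156² = 24336 ≡ 32 (mod 196)
  12^16 ≡ 32² = 1024 ≡ 44 (mod 196)
  12^32 ≡ 44² = 1936 ≡ 172 (mod 196)
  12^64 ≡ 172² = 29584 ≡ 184 (mod 196)
76 = 64 + 8 + 4, so 12^76 = 12^64 × 12^8 × 12^4 ≡ 184 × 32 × 156 (mod 196)
Multiplying step by step:
  184 × 32 = 5888 ≡ 8 (mod 196)
  8 × 156 = 1248 ≡ 72 (mod 196)
Result: 12^76 ≡ 72 (mod 196)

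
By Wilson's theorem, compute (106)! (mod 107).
By Wilson's theorem, (106)! ≡ -1 ≡ 106 (mod 107)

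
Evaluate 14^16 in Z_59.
Using repeated squaring. 16 = 16 (binary 10000). Repeated squaring mod 59: 14^1 ≡ 14; 14^2 ≡ 14² = 196 ≡ 19; 14^4 ≡ 19² = 361 ≡ 7; 14^8 ≡ 7² = 49 ≡ 49; 14^16 ≡ 49² = 2401 ≡ 41. So 14^16 ≡ 41 (mod 59).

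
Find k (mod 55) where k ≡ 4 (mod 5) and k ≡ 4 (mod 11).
M = 5 × 11 = 55. M₁ = 11, y₁ ≡ 1 (mod 5). M₂ = 5, y₂ ≡ 9 (mod 11). k = 4×11×1 + 4×5×9 ≡ 4 (mod 55)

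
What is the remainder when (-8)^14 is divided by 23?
Using repeated squaring. (-8) ≡ 15 (mod 23). 14 = 8 + 4 + 2 (binary 1110). Repeated squaring mod 23: 15^1 ≡ 15; 15^2 ≡ 15² = 225 ≡ 18; 15^4 ≡ 18² = 324 ≡ 2; 15^8 ≡ 2² = 4 ≡ 4. Multiply: (-8)^14 ≡ 15^8 × 15^4 × 15^2 ≡ 4 × 2 × 18 (mod 23): 4 × 2 = 8 ≡ 8; 8 × 18 = 144 ≡ 6. So (-8)^14 ≡ 6 (mod 23).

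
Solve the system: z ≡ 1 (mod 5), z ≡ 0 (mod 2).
M = 5 × 2 = 10. M₁ = 2, y₁ ≡ 3 (mod 5). M₂ = 5, y₂ ≡ 1 (mod 2). z = 1×2×3 + 0×5×1 ≡ 6 (mod 10)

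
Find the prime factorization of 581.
7 × 83

Divide by primes starting from smallest:
581 ÷ 7 = 83
83 ÷ 83 = 1

581 = 7 × 83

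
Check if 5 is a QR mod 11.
By Euler's criterion: 5^{5} ≡ 1 (mod 11). Since this equals 1, 5 is a QR.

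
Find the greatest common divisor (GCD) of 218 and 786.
2

Using the Euclidean algorithm:
218 = 0 × 786 + 218
786 = 3 × 218 + 132
218 = 1 × 132 + 86
132 = 1 × 86 + 46
86 = 1 × 46 + 40
46 = 1 × 40 + 6
40 = 6 × 6 + 4
6 = 1 × 4 + 2
4 = 2 × 2 + 0

GCD(218, 786) = 2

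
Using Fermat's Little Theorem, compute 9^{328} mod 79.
19

By Fermat's Little Theorem, a^(p-1) ≡ 1 (mod p) for prime p and gcd(a, p) = 1
Here p = 79, so 9^78 ≡ 1 (mod 79)
We can reduce the exponent: 328 mod 78 = 16
So 9^328 ≡ 9^16 (mod 79)
Computing: 9^16 mod 79 = 19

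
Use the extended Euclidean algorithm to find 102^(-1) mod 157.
Extended GCD: 102(-20) + 157(13) = 1. So 102^(-1) ≡ 137 ≡ 137 (mod 157). Verify: 102 × 137 = 13974 ≡ 1 (mod 157)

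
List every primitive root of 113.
Primitive roots mod 113: {3, 5, 6, 10, 12, 17, 19, 20, 21, 23, 24, 27, 29, 33, 34, 37, 38, 39, 43, 45, 46, 47, 54, 55, 58, 59, 66, 67, 68, 70, 74, 75, 76, 79, 80, 84, 86, 89, 90, 92, 93, 94, 96, 101, 103, 107, 108, 110}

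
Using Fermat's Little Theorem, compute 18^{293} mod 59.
50

By Fermat's Little Theorem, a^(p-1) ≡ 1 (mod p) for prime p and gcd(a, p) = 1
Here p = 59, so 18^58 ≡ 1 (mod 59)
We can reduce the exponent: 293 mod 58 = 3
So 18^293 ≡ 18^3 (mod 59)
Computing: 18^3 mod 59 = 50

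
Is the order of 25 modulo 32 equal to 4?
Yes, ord_32(25) = 4.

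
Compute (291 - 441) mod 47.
38

(291 - 441) = -150
-150 mod 47 = 38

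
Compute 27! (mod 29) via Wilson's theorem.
(28)! = (27)! × (28) ≡ -1 (mod 29). So (27)! ≡ -1 × (28)^(-1) ≡ (-1)×(-1) = 1 (mod 29)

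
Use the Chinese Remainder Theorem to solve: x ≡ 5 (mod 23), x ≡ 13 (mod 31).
695

Using the Chinese Remainder Theorem:
M = product of moduli = 713
For equation 1: M_1 = 31, 31 ≡ 8 (mod 23), inverse of 31 mod 23 is 3 (check: 8 × 3 = 24 ≡ 1 (mod 23))
For equation 2: M_2 = 23, 23 ≡ 23 (mod 31), inverse of 23 mod 31 is 27 (check: 23 × 27 = 621 ≡ 1 (mod 31))
Combine: x ≡ Σ r_i×M_i×(M_i⁻¹ mod m_i) = 5×31×3 + 13×23×27 = 465 + 8073 = 8538
8538 mod 713 = 695
x ≡ 695 (mod 713)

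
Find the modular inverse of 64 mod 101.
64^(-1) ≡ 30 (mod 101). Verification: 64 × 30 = 1920 ≡ 1 (mod 101)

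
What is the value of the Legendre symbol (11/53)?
(11/53) = 11^{26} mod 53 = 1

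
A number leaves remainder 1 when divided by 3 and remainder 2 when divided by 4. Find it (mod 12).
M = 3 × 4 = 12. M₁ = 4, y₁ ≡ 1 (mod 3). M₂ = 3, y₂ ≡ 3 (mod 4). n = 1×4×1 + 2×3×3 ≡ 10 (mod 12)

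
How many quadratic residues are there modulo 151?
For prime 151, there are (p-1)/2 = (151-1)/2 = 75 quadratic residues (excluding 0).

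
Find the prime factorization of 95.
5 × 19

Divide by primes starting from smallest:
95 ÷ 5 = 19
19 ÷ 19 = 1

95 = 5 × 19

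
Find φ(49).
42

Prime factorization: 49 = 7^2
Using the formula φ(n) = n × Π(1 - 1/p) for each prime factor p:
φ(49) = 49 × (1 - 1/7)
φ(49) = 42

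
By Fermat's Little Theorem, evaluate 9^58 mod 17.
By Fermat: 9^{16} ≡ 1 (mod 17). 58 = 3×16 + 10. So 9^{58} ≡ 9^{10} ≡ 13 (mod 17)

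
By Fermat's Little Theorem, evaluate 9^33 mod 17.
By Fermat: 9^{16} ≡ 1 (mod 17). 33 = 2×16 + 1. So 9^{33} ≡ 9^{1} ≡ 9 (mod 17)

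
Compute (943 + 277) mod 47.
45

(943 + 277) = 1220
1220 mod 47 = 45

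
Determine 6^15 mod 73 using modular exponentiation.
Using repeated squaring. 15 = 8 + 4 + 2 + 1 (binary 1111). Repeated squaring mod 73: 6^1 ≡ 6; 6^2 ≡ 6² = 36 ≡ 36; 6^4 ≡ 36² = 1296 ≡ 55; 6^8 ≡ 55² = 3025 ≡ 32. Multiply: 6^15 = 6^8 × 6^4 × 6^2 × 6^1 ≡ 32 × 55 × 36 × 6 (mod 73): 32 × 55 = 1760 ≡ 8; 8 × 36 = 288 ≡ 69; 69 × 6 = 414 ≡ 49. So 6^15 ≡ 49 (mod 73).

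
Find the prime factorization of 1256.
2^3 × 157

Divide by primes starting from smallest:
1256 ÷ 2 = 628
628 ÷ 2 = 314
314 ÷ 2 = 157
157 ÷ 157 = 1

1256 = 2^3 × 157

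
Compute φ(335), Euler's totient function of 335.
264

Prime factorization: 335 = 5 × 67
Using the formula φ(n) = n × Π(1 - 1/p) for each prime factor p:
φ(335) = 335 × (1 - 1/5) × (1 - 1/67)
φ(335) = 264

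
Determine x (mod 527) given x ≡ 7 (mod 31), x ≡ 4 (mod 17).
38

Using the Chinese Remainder Theorem:
M = product of moduli = 527
For equation 1: M_1 = 17, 17 ≡ 17 (mod 31), inverse of 17 mod 31 is 11 (check: 17 × 11 = 187 ≡ 1 (mod 31))
For equation 2: M_2 = 31, 31 ≡ 14 (mod 17), inverse of 31 mod 17 is 11 (check: 14 × 11 = 154 ≡ 1 (mod 17))
Combine: x ≡ Σ r_i×M_i×(M_i⁻¹ mod m_i) = 7×17×11 + 4×31×11 = 1309 + 1364 = 2673
2673 mod 527 = 38
x ≡ 38 (mod 527)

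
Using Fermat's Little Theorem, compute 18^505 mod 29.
By Fermat: 18^{28} ≡ 1 (mod 29). 505 ≡ 1 (mod 28). So 18^{505} ≡ 18^{1} ≡ 18 (mod 29)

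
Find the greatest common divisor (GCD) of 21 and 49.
7

Using the Euclidean algorithm:
21 = 0 × 49 + 21
49 = 2 × 21 + 7
21 = 3 × 7 + 0

GCD(21, 49) = 7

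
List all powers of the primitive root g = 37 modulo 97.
g^1, g^2, ..., g^{96} mod 97: {37, 11, 19, 24, 15, 70, 68, 91, 69, 31, 80, 50, 7, 65, 77, 36, 71, 8, 5, 88, 55, 95, 23, 75, 59, 49, 67, 54, 58, 12, 56, 35, 34, 94, 83, 64, 40, 25, 52, 81, 87, 18, 84, 4, 51, 44, 76, 96, 60, 86, 78, 73, 82, 27, 29, 6, 28, 66, 17, 47, 90, 32, 20, 61, 26, 89, 92, 9, 42, 2, 74, 22, 38, 48, 30, 43, 39, 85, 41, 62, 63, 3, 14, 33, 57, 72, 45, 16, 10, 79, 13, 93, 46, 53, 21, 1}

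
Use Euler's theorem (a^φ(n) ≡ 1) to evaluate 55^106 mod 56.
By Euler: 55^{24} ≡ 1 (mod 56) since gcd(55, 56) = 1. 106 = 4×24 + 10. So 55^{106} ≡ 55^{10} ≡ 1 (mod 56)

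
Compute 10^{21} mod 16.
0

Using successive squaring:
Binary expansion of 21: 10101
Powers of 10 mod 16 (each is the square of the previous):
  10^1 ≡ 10 (mod 16)
  10^2 ≡ 10² = 100 ≡ 4 (mod 16)
  10^4 ≡ 4² = 16 ≡ 0 (mod 16)
  10^8 ≡ 0² = 0 ≡ 0 (mod 16)
  10^16 ≡ 0² = 0 ≡ 0 (mod 16)
21 = 16 + 4 + 1, so 10^21 = 10^16 × 10^4 × 10^1 ≡ 0 × 0 × 10 (mod 16)
Multiplying step by step:
  0 × 0 = 0 ≡ 0 (mod 16)
  0 × 10 = 0 ≡ 0 (mod 16)
Result: 10^21 ≡ 0 (mod 16)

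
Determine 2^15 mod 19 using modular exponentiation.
Using repeated squaring. 15 = 8 + 4 + 2 + 1 (binary 1111). Repeated squaring mod 19: 2^1 ≡ 2; 2^2 ≡ 2² = 4 ≡ 4; 2^4 ≡ 4² = 16 ≡ 16; 2^8 ≡ 16² = 256 ≡ 9. Multiply: 2^15 = 2^8 × 2^4 × 2^2 × 2^1 ≡ 9 × 16 × 4 × 2 (mod 19): 9 × 16 = 144 ≡ 11; 11 × 4 = 44 ≡ 6; 6 × 2 = 12 ≡ 12. So 2^15 ≡ 12 (mod 19).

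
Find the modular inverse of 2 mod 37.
2^(-1) ≡ 19 (mod 37). Verification: 2 × 19 = 38 ≡ 1 (mod 37)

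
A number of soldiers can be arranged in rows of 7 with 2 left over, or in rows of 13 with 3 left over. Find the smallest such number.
M = 7 × 13 = 91. M₁ = 13, y₁ ≡ 6 (mod 7). M₂ = 7, y₂ ≡ 2 (mod 13). z = 2×13×6 + 3×7×2 ≡ 16 (mod 91). The smallest positive such number is 16.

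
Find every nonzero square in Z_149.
QRs mod 149: {1, 4, 5, 6, 7, 9, 16, 17, 19, 20, 22, 24, 25, 26, 28, 29, 30, 31, 33, 35, 36, 37, 39, 42, 45, 46, 47, 49, 53, 54, 61, 63, 64, 67, 68, 69, 73, 76, 80, 81, 82, 85, 86, 88, 95, 96, 100, 102, 103, 104, 107, 110, 112, 113, 114, 116, 118, 119, 120, 121, 123, 124, 125, 127, 129, 130, 132, 133, 140, 142, 143, 144, 145, 148}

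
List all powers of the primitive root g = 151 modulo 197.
g^1, g^2, ..., g^{196} mod 197: {151, 146, 179, 40, 130, 127, 68, 24, 78, 155, 159, 172, 165, 93, 56, 182, 99, 174, 73, 188, 20, 65, 162, 34, 12, 39, 176, 178, 86, 181, 145, 28, 91, 148, 87, 135, 94, 10, 131, 81, 17, 6, 118, 88, 89, 43, 189, 171, 14, 144, 74, 142, 166, 47, 5, 164, 139, 107, 3, 59, 44, 143, 120, 193, 184, 7, 72, 37, 71, 83, 122, 101, 82, 168, 152, 100, 128, 22, 170, 60, 195, 92, 102, 36, 117, 134, 140, 61, 149, 41, 84, 76, 50, 64, 11, 85, 30, 196, 46, 51, 18, 157, 67, 70, 129, 173, 119, 42, 38, 25, 32, 104, 141, 15, 98, 23, 124, 9, 177, 132, 35, 163, 185, 158, 21, 19, 111, 16, 52, 169, 106, 49, 110, 62, 103, 187, 66, 116, 180, 191, 79, 109, 108, 154, 8, 26, 183, 53, 123, 55, 31, 150, 192, 33, 58, 90, 194, 138, 153, 54, 77, 4, 13, 190, 125, 160, 126, 114, 75, 96, 115, 29, 45, 97, 69, 175, 27, 137, 2, 105, 95, 161, 80, 63, 57, 136, 48, 156, 113, 121, 147, 133, 186, 112, 167, 1}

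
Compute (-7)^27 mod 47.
Using repeated squaring. (-7) ≡ 40 (mod 47). 27 = 16 + 8 + 2 + 1 (binary 11011). Repeated squaring mod 47: 40^1 ≡ 40; 40^2 ≡ 40² = 1600 ≡ 2; 40^4 ≡ 2² = 4 ≡ 4; 40^8 ≡ 4² = 16 ≡ 16; 40^16 ≡ 16² = 256 ≡ 21. Multiply: (-7)^27 ≡ 40^16 × 40^8 × 40^2 × 40^1 ≡ 21 × 16 × 2 × 40 (mod 47): 21 × 16 = 336 ≡ 7; 7 × 2 = 14 ≡ 14; 14 × 40 = 560 ≡ 43. So (-7)^27 ≡ 43 (mod 47).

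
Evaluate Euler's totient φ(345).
176

Prime factorization: 345 = 3 × 5 × 23
Using the formula φ(n) = n × Π(1 - 1/p) for each prime factor p:
φ(345) = 345 × (1 - 1/3) × (1 - 1/5) × (1 - 1/23)
φ(345) = 176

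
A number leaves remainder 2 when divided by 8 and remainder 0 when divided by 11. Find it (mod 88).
M = 8 × 11 = 88. M₁ = 11, y₁ ≡ 3 (mod 8). M₂ = 8, y₂ ≡ 7 (mod 11). t = 2×11×3 + 0×8×7 ≡ 66 (mod 88)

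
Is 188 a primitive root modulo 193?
p - 1 = 192 has prime divisors 2, 3. Check 188^(192/q) mod 193 for each: 188^(192/2) = 188^96 ≡ 192, 188^(192/3) = 188^64 ≡ 84 (mod 193). None of these is 1, so 188 has order 192 = φ(193), so it is a primitive root mod 193.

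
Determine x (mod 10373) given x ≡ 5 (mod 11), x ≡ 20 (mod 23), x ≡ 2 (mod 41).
8530

Using the Chinese Remainder Theorem:
M = product of moduli = 10373
For equation 1: M_1 = 943, 943 ≡ 8 (mod 11), inverse of 943 mod 11 is 7 (check: 8 × 7 = 56 ≡ 1 (mod 11))
For equation 2: M_2 = 451, 451 ≡ 14 (mod 23), inverse of 451 mod 23 is 5 (check: 14 × 5 = 70 ≡ 1 (mod 23))
For equation 3: M_3 = 253, 253 ≡ 7 (mod 41), inverse of 253 mod 41 is 6 (check: 7 × 6 = 42 ≡ 1 (mod 41))
Combine: x ≡ Σ r_i×M_i×(M_i⁻¹ mod m_i) = 5×943×7 + 20×451×5 + 2×253×6 = 33005 + 45100 + 3036 = 81141
81141 mod 10373 = 8530
x ≡ 8530 (mod 10373)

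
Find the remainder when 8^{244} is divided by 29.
By Fermat: 8^{28} ≡ 1 (mod 29). 244 = 8×28 + 20. So 8^{244} ≡ 8^{20} ≡ 16 (mod 29)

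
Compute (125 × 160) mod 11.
2

(125 × 160) = 20000
20000 mod 11 = 2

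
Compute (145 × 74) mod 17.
3

(145 × 74) = 10730
10730 mod 17 = 3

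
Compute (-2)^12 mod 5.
Using Fermat: (-2)^{4} ≡ 1 (mod 5). 12 ≡ 0 (mod 4). So (-2)^{12} ≡ (-2)^{0} ≡ 1 (mod 5)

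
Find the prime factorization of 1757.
7 × 251

Divide by primes starting from smallest:
1757 ÷ 7 = 251
251 ÷ 251 = 1

1757 = 7 × 251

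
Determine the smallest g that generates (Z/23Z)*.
5

A primitive root g modulo p has order p-1 = 22
Prime divisors of 22: [2, 11]
g is a primitive root iff g^(22/q) ≢ 1 (mod 23) for each prime divisor q
Testing small values:
  g = 2: 2^11 ≡ 1, 2^2 ≡ 4 (mod 23) → 2^11 ≡ 1, not primitive root
  g = 3: 3^11 ≡ 1, 3^2 ≡ 9 (mod 23) → 3^11 ≡ 1, not primitive root
  g = 4: 4^11 ≡ 1, 4^2 ≡ 16 (mod 23) → 4^11 ≡ 1, not primitive root
  g = 5: 5^11 ≡ 22, 5^2 ≡ 2 (mod 23) → none is 1, primitive root!
The smallest primitive root is 5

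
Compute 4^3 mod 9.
3 = 2 + 1 (binary 11). Repeated squaring mod 9: 4^1 ≡ 4; 4^2 ≡ 4² = 16 ≡ 7. Multiply: 4^3 = 4^2 × 4^1 ≡ 7 × 4 (mod 9): 7 × 4 = 28 ≡ 1. So 4^3 ≡ 1 (mod 9).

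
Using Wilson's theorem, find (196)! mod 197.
By Wilson's theorem, (196)! ≡ -1 ≡ 196 (mod 197)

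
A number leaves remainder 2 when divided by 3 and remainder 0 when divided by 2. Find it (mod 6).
M = 3 × 2 = 6. M₁ = 2, y₁ ≡ 2 (mod 3). M₂ = 3, y₂ ≡ 1 (mod 2). t = 2×2×2 + 0×3×1 ≡ 2 (mod 6)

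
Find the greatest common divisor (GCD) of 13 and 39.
13

Using the Euclidean algorithm:
13 = 0 × 39 + 13
39 = 3 × 13 + 0

GCD(13, 39) = 13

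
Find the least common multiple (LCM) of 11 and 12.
132

First find GCD(11, 12) using the Euclidean algorithm:
11 = 0 × 12 + 11
12 = 1 × 11 + 1
11 = 11 × 1 + 0
GCD(11, 12) = 1

LCM formula: LCM(a, b) = (a × b) / GCD(a, b)
LCM(11, 12) = (11 × 12) / 1
LCM(11, 12) = 132 / 1
LCM(11, 12) = 132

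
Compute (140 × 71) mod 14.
0

(140 × 71) = 9940
9940 mod 14 = 0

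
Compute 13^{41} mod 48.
13

Using successive squaring:
Binary expansion of 41: 101001
Powers of 13 mod 48 (each is the square of the previous):
  13^1 ≡ 13 (mod 48)
  13^2 ≡ 13² = 169 ≡ 25 (mod 48)
  13^4 ≡ 25² = 625 ≡ 1 (mod 48)
  13^8 ≡ 1² = 1 ≡ 1 (mod 48)
  13^16 ≡ 1² = 1 ≡ 1 (mod 48)
  13^32 ≡ 1² = 1 ≡ 1 (mod 48)
41 = 32 + 8 + 1, so 13^41 = 13^32 × 13^8 × 13^1 ≡ 1 × 1 × 13 (mod 48)
Multiplying step by step:
  1 × 1 = 1 ≡ 1 (mod 48)
  1 × 13 = 13 ≡ 13 (mod 48)
Result: 13^41 ≡ 13 (mod 48)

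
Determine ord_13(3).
Powers of 3 mod 13: 3^1≡3, 3^2≡9, 3^3≡1. Order = 3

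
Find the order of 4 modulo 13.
Powers of 4 mod 13: 4^1≡4, 4^2≡3, 4^3≡12, 4^4≡9, 4^5≡10, 4^6≡1. Order = 6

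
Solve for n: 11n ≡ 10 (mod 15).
5

Since gcd(11, 15) = 1 divides 10, a solution exists.
Multiply both sides by the inverse of 11 mod 15:
  11^(-1) mod 15 = 11
  x ≡ 11 × 10 ≡ 110 ≡ 5 (mod 15)
Verification: 11 × 5 = 55 = 3 × 15 + 10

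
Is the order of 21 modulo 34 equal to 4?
Yes, ord_34(21) = 4.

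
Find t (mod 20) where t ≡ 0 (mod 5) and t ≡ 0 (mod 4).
M = 5 × 4 = 20. M₁ = 4, y₁ ≡ 4 (mod 5). M₂ = 5, y₂ ≡ 1 (mod 4). t = 0×4×4 + 0×5×1 ≡ 0 (mod 20)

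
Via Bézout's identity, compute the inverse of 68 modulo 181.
Extended GCD: 68(8) + 181(-3) = 1. So 68^(-1) ≡ 8 ≡ 8 (mod 181). Verify: 68 × 8 = 544 ≡ 1 (mod 181)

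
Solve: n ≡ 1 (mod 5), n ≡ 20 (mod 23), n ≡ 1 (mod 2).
M = 5 × 23 × 2 = 230. M₁ = 46, y₁ ≡ 1 (mod 5). M₂ = 10, y₂ ≡ 7 (mod 23). M₃ = 115, y₃ ≡ 1 (mod 2). n = 1×46×1 + 20×10×7 + 1×115×1 ≡ 181 (mod 230)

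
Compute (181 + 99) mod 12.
4

(181 + 99) = 280
280 mod 12 = 4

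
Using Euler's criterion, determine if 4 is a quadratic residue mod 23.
By Euler's criterion: 4^{11} ≡ 1 (mod 23). Since this equals 1, 4 is a QR.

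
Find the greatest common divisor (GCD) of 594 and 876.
6

Using the Euclidean algorithm:
594 = 0 × 876 + 594
876 = 1 × 594 + 282
594 = 2 × 282 + 30
282 = 9 × 30 + 12
30 = 2 × 12 + 6
12 = 2 × 6 + 0

GCD(594, 876) = 6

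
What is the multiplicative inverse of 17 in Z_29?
12

Using Extended Euclidean Algorithm:
gcd(17, 29) = 1
Bezout coefficients: 17 × 12 + 29 × -7 = 1
So 17 × 12 ≡ 1 (mod 29)
The inverse is 12 mod 29 = 12
Verification: 17 × 12 = 204 = 7 × 29 + 1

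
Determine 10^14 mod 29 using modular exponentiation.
Using repeated squaring. 14 = 8 + 4 + 2 (binary 1110). Repeated squaring mod 29: 10^1 ≡ 10; 10^2 ≡ 10² = 100 ≡ 13; 10^4 ≡ 13² = 169 ≡ 24; 10^8 ≡ 24² = 576 ≡ 25. Multiply: 10^14 = 10^8 × 10^4 × 10^2 ≡ 25 × 24 × 13 (mod 29): 25 × 24 = 600 ≡ 20; 20 × 13 = 260 ≡ 28. So 10^14 ≡ 28 (mod 29).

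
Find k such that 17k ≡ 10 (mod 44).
42

Since gcd(17, 44) = 1 divides 10, a solution exists.
Multiply both sides by the inverse of 17 mod 44:
  17^(-1) mod 44 = 13
  x ≡ 13 × 10 ≡ 130 ≡ 42 (mod 44)
Verification: 17 × 42 = 714 = 16 × 44 + 10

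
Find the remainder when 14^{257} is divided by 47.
By Fermat: 14^{46} ≡ 1 (mod 47). 257 = 5×46 + 27. So 14^{257} ≡ 14^{27} ≡ 17 (mod 47)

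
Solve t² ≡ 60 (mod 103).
The square roots of 60 mod 103 are 36 and 67. Verify: 36² = 1296 ≡ 60 (mod 103)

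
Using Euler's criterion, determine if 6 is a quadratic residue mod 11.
By Euler's criterion: 6^{5} ≡ 10 (mod 11). Since this equals -1 (≡ 10), 6 is not a QR.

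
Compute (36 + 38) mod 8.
2

(36 + 38) = 74
74 mod 8 = 2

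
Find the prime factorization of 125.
5^3

Divide by primes starting from smallest:
125 ÷ 5 = 25
25 ÷ 5 = 5
5 ÷ 5 = 1

125 = 5^3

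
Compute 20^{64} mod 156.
100

Using successive squaring:
Binary expansion of 64: 1000000
Powers of 20 mod 156 (each is the square of the previous):
  20^1 ≡ 20 (mod 156)
  20^2 ≡ 20² = 400 ≡ 88 (mod 156)
  20^4 ≡ 88² = 7744 ≡ 100 (mod 156)
  20^8 ≡ 100² = 10000 ≡ 16 (mod 156)
  20^16 ≡ 16² = 256 ≡ 100 (mod 156)
  20^32 ≡ 100² = 10000 ≡ 16 (mod 156)
  20^64 ≡ 16² = 256 ≡ 100 (mod 156)
64 is a power of 2, so 20^64 is the last square: ≡ 100 (mod 156)
Result: 20^64 ≡ 100 (mod 156)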